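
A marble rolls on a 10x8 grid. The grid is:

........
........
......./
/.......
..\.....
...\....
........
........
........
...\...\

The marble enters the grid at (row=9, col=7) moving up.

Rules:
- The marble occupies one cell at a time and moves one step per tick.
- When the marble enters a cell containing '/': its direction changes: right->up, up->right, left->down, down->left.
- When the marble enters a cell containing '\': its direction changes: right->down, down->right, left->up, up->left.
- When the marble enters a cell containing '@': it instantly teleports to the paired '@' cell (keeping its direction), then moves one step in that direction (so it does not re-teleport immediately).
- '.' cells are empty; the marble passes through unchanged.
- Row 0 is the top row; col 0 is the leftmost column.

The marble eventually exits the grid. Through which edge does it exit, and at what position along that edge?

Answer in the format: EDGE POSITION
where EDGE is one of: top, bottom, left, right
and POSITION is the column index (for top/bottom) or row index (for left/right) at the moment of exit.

Step 1: enter (9,7), '\' deflects up->left, move left to (9,6)
Step 2: enter (9,6), '.' pass, move left to (9,5)
Step 3: enter (9,5), '.' pass, move left to (9,4)
Step 4: enter (9,4), '.' pass, move left to (9,3)
Step 5: enter (9,3), '\' deflects left->up, move up to (8,3)
Step 6: enter (8,3), '.' pass, move up to (7,3)
Step 7: enter (7,3), '.' pass, move up to (6,3)
Step 8: enter (6,3), '.' pass, move up to (5,3)
Step 9: enter (5,3), '\' deflects up->left, move left to (5,2)
Step 10: enter (5,2), '.' pass, move left to (5,1)
Step 11: enter (5,1), '.' pass, move left to (5,0)
Step 12: enter (5,0), '.' pass, move left to (5,-1)
Step 13: at (5,-1) — EXIT via left edge, pos 5

Answer: left 5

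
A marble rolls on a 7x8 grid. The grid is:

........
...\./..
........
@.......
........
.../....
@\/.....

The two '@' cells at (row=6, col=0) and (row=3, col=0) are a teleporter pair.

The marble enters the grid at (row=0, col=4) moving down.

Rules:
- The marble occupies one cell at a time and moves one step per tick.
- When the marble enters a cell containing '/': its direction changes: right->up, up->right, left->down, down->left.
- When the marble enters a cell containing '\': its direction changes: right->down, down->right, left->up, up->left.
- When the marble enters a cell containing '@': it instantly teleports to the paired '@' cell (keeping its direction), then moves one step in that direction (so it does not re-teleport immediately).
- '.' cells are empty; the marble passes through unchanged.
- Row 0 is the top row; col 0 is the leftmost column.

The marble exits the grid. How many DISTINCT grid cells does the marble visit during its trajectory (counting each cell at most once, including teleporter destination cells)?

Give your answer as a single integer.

Step 1: enter (0,4), '.' pass, move down to (1,4)
Step 2: enter (1,4), '.' pass, move down to (2,4)
Step 3: enter (2,4), '.' pass, move down to (3,4)
Step 4: enter (3,4), '.' pass, move down to (4,4)
Step 5: enter (4,4), '.' pass, move down to (5,4)
Step 6: enter (5,4), '.' pass, move down to (6,4)
Step 7: enter (6,4), '.' pass, move down to (7,4)
Step 8: at (7,4) — EXIT via bottom edge, pos 4
Distinct cells visited: 7 (path length 7)

Answer: 7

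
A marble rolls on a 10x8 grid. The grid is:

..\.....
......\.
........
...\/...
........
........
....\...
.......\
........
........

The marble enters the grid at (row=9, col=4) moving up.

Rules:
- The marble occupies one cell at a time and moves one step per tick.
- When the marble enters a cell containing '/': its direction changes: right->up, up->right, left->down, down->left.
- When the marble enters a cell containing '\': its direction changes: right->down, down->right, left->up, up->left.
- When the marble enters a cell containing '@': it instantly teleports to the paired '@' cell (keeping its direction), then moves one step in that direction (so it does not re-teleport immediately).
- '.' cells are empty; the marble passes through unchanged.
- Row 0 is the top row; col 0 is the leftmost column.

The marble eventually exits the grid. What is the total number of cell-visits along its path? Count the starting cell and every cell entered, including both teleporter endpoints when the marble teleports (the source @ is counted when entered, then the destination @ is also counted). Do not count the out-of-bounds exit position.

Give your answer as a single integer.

Answer: 8

Derivation:
Step 1: enter (9,4), '.' pass, move up to (8,4)
Step 2: enter (8,4), '.' pass, move up to (7,4)
Step 3: enter (7,4), '.' pass, move up to (6,4)
Step 4: enter (6,4), '\' deflects up->left, move left to (6,3)
Step 5: enter (6,3), '.' pass, move left to (6,2)
Step 6: enter (6,2), '.' pass, move left to (6,1)
Step 7: enter (6,1), '.' pass, move left to (6,0)
Step 8: enter (6,0), '.' pass, move left to (6,-1)
Step 9: at (6,-1) — EXIT via left edge, pos 6
Path length (cell visits): 8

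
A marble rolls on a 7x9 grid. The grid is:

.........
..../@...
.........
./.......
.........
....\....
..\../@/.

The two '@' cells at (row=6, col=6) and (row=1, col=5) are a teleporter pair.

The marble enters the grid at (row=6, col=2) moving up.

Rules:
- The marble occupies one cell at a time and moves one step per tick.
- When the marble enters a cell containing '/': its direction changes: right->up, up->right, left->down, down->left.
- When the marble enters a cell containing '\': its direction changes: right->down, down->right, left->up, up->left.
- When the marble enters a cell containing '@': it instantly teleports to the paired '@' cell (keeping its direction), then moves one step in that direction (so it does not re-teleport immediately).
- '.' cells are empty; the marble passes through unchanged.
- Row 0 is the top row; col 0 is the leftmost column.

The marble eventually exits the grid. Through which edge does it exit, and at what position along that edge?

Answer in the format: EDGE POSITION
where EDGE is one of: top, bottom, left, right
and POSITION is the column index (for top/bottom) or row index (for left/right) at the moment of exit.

Step 1: enter (6,2), '\' deflects up->left, move left to (6,1)
Step 2: enter (6,1), '.' pass, move left to (6,0)
Step 3: enter (6,0), '.' pass, move left to (6,-1)
Step 4: at (6,-1) — EXIT via left edge, pos 6

Answer: left 6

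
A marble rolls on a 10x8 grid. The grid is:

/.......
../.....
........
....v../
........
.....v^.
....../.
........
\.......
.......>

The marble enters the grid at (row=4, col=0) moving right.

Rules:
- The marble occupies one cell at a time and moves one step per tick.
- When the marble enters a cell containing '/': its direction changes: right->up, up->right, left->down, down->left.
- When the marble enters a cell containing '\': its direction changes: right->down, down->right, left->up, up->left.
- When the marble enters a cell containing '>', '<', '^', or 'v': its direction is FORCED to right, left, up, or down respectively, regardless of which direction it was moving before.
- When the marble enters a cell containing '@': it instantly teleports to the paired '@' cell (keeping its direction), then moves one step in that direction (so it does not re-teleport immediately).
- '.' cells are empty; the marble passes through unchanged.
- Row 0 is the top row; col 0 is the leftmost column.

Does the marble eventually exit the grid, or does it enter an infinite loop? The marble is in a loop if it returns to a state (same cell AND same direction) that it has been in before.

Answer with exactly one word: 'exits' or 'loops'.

Step 1: enter (4,0), '.' pass, move right to (4,1)
Step 2: enter (4,1), '.' pass, move right to (4,2)
Step 3: enter (4,2), '.' pass, move right to (4,3)
Step 4: enter (4,3), '.' pass, move right to (4,4)
Step 5: enter (4,4), '.' pass, move right to (4,5)
Step 6: enter (4,5), '.' pass, move right to (4,6)
Step 7: enter (4,6), '.' pass, move right to (4,7)
Step 8: enter (4,7), '.' pass, move right to (4,8)
Step 9: at (4,8) — EXIT via right edge, pos 4

Answer: exits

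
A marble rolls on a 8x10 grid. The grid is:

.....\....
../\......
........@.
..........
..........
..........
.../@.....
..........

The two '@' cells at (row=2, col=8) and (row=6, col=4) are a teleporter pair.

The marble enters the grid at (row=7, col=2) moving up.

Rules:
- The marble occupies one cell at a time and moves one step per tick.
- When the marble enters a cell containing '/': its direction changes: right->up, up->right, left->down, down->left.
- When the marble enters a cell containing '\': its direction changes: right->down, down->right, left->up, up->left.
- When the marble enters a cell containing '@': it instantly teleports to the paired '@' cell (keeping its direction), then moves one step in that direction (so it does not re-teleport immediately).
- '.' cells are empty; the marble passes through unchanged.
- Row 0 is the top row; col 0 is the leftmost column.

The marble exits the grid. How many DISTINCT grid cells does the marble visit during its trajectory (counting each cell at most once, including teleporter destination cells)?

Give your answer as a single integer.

Step 1: enter (7,2), '.' pass, move up to (6,2)
Step 2: enter (6,2), '.' pass, move up to (5,2)
Step 3: enter (5,2), '.' pass, move up to (4,2)
Step 4: enter (4,2), '.' pass, move up to (3,2)
Step 5: enter (3,2), '.' pass, move up to (2,2)
Step 6: enter (2,2), '.' pass, move up to (1,2)
Step 7: enter (1,2), '/' deflects up->right, move right to (1,3)
Step 8: enter (1,3), '\' deflects right->down, move down to (2,3)
Step 9: enter (2,3), '.' pass, move down to (3,3)
Step 10: enter (3,3), '.' pass, move down to (4,3)
Step 11: enter (4,3), '.' pass, move down to (5,3)
Step 12: enter (5,3), '.' pass, move down to (6,3)
Step 13: enter (6,3), '/' deflects down->left, move left to (6,2)
Step 14: enter (6,2), '.' pass, move left to (6,1)
Step 15: enter (6,1), '.' pass, move left to (6,0)
Step 16: enter (6,0), '.' pass, move left to (6,-1)
Step 17: at (6,-1) — EXIT via left edge, pos 6
Distinct cells visited: 15 (path length 16)

Answer: 15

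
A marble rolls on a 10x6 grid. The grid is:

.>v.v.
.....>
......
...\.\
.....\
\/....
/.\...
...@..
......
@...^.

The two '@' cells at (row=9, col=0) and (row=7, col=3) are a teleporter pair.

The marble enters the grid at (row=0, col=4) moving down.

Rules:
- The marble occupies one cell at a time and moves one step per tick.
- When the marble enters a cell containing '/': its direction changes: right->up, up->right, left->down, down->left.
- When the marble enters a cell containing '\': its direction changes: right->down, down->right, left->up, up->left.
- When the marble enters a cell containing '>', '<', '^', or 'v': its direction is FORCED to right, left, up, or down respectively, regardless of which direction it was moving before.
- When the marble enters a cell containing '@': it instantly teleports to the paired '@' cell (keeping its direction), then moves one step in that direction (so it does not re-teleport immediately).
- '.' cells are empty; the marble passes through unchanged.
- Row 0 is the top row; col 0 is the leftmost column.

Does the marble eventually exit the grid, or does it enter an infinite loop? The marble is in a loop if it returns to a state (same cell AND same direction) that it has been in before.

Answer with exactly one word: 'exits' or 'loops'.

Answer: loops

Derivation:
Step 1: enter (0,4), 'v' forces down->down, move down to (1,4)
Step 2: enter (1,4), '.' pass, move down to (2,4)
Step 3: enter (2,4), '.' pass, move down to (3,4)
Step 4: enter (3,4), '.' pass, move down to (4,4)
Step 5: enter (4,4), '.' pass, move down to (5,4)
Step 6: enter (5,4), '.' pass, move down to (6,4)
Step 7: enter (6,4), '.' pass, move down to (7,4)
Step 8: enter (7,4), '.' pass, move down to (8,4)
Step 9: enter (8,4), '.' pass, move down to (9,4)
Step 10: enter (9,4), '^' forces down->up, move up to (8,4)
Step 11: enter (8,4), '.' pass, move up to (7,4)
Step 12: enter (7,4), '.' pass, move up to (6,4)
Step 13: enter (6,4), '.' pass, move up to (5,4)
Step 14: enter (5,4), '.' pass, move up to (4,4)
Step 15: enter (4,4), '.' pass, move up to (3,4)
Step 16: enter (3,4), '.' pass, move up to (2,4)
Step 17: enter (2,4), '.' pass, move up to (1,4)
Step 18: enter (1,4), '.' pass, move up to (0,4)
Step 19: enter (0,4), 'v' forces up->down, move down to (1,4)
Step 20: at (1,4) dir=down — LOOP DETECTED (seen before)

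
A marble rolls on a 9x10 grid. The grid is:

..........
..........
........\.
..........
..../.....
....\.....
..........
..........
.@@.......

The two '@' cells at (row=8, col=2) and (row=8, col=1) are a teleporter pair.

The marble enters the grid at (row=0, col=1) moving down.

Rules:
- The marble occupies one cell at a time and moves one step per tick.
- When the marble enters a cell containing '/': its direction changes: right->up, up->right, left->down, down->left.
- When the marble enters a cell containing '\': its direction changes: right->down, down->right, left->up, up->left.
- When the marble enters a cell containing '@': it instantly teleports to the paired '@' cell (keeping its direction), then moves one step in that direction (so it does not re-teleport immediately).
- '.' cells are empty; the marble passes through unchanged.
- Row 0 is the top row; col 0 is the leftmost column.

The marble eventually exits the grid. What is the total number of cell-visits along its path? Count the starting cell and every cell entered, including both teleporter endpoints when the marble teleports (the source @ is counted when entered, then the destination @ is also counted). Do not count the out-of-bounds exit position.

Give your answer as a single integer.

Answer: 10

Derivation:
Step 1: enter (0,1), '.' pass, move down to (1,1)
Step 2: enter (1,1), '.' pass, move down to (2,1)
Step 3: enter (2,1), '.' pass, move down to (3,1)
Step 4: enter (3,1), '.' pass, move down to (4,1)
Step 5: enter (4,1), '.' pass, move down to (5,1)
Step 6: enter (5,1), '.' pass, move down to (6,1)
Step 7: enter (6,1), '.' pass, move down to (7,1)
Step 8: enter (7,1), '.' pass, move down to (8,1)
Step 9: enter (8,1), '@' teleport (8,1)->(8,2), also enter (8,2), move down to (9,2)
Step 10: at (9,2) — EXIT via bottom edge, pos 2
Path length (cell visits): 10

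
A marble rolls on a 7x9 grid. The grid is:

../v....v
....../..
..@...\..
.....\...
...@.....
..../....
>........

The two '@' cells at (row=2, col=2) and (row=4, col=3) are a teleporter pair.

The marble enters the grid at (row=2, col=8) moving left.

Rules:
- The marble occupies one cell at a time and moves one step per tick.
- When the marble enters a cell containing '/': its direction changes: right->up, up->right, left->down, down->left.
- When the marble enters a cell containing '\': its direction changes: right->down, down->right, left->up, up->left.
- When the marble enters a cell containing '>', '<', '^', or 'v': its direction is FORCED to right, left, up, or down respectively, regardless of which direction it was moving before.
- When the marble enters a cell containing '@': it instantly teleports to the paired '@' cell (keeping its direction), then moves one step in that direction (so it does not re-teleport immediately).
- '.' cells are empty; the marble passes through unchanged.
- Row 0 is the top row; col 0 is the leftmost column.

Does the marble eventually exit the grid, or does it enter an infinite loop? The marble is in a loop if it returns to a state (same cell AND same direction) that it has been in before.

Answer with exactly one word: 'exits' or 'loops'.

Answer: exits

Derivation:
Step 1: enter (2,8), '.' pass, move left to (2,7)
Step 2: enter (2,7), '.' pass, move left to (2,6)
Step 3: enter (2,6), '\' deflects left->up, move up to (1,6)
Step 4: enter (1,6), '/' deflects up->right, move right to (1,7)
Step 5: enter (1,7), '.' pass, move right to (1,8)
Step 6: enter (1,8), '.' pass, move right to (1,9)
Step 7: at (1,9) — EXIT via right edge, pos 1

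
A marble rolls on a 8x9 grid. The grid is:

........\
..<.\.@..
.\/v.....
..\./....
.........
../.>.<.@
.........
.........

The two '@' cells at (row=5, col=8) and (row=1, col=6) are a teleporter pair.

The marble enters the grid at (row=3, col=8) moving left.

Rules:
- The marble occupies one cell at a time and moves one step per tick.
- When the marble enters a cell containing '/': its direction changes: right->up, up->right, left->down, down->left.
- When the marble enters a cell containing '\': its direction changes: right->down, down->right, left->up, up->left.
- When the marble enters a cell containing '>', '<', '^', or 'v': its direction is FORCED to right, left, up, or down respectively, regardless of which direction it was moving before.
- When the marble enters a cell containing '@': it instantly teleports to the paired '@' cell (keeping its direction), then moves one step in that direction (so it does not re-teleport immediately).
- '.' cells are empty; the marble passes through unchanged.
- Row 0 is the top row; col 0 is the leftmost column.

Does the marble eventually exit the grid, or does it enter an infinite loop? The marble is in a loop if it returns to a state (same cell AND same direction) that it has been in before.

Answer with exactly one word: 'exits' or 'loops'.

Answer: loops

Derivation:
Step 1: enter (3,8), '.' pass, move left to (3,7)
Step 2: enter (3,7), '.' pass, move left to (3,6)
Step 3: enter (3,6), '.' pass, move left to (3,5)
Step 4: enter (3,5), '.' pass, move left to (3,4)
Step 5: enter (3,4), '/' deflects left->down, move down to (4,4)
Step 6: enter (4,4), '.' pass, move down to (5,4)
Step 7: enter (5,4), '>' forces down->right, move right to (5,5)
Step 8: enter (5,5), '.' pass, move right to (5,6)
Step 9: enter (5,6), '<' forces right->left, move left to (5,5)
Step 10: enter (5,5), '.' pass, move left to (5,4)
Step 11: enter (5,4), '>' forces left->right, move right to (5,5)
Step 12: at (5,5) dir=right — LOOP DETECTED (seen before)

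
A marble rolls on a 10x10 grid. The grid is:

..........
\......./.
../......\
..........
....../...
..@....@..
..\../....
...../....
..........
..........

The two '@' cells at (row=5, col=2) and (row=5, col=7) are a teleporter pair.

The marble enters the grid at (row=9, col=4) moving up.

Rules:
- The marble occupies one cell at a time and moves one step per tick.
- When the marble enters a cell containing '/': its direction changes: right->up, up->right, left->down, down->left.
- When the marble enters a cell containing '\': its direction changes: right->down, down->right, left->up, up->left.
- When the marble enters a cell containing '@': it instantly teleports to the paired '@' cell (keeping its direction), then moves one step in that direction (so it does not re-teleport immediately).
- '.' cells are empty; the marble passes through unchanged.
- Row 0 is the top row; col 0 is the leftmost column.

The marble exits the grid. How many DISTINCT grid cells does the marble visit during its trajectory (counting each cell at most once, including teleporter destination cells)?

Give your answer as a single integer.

Answer: 10

Derivation:
Step 1: enter (9,4), '.' pass, move up to (8,4)
Step 2: enter (8,4), '.' pass, move up to (7,4)
Step 3: enter (7,4), '.' pass, move up to (6,4)
Step 4: enter (6,4), '.' pass, move up to (5,4)
Step 5: enter (5,4), '.' pass, move up to (4,4)
Step 6: enter (4,4), '.' pass, move up to (3,4)
Step 7: enter (3,4), '.' pass, move up to (2,4)
Step 8: enter (2,4), '.' pass, move up to (1,4)
Step 9: enter (1,4), '.' pass, move up to (0,4)
Step 10: enter (0,4), '.' pass, move up to (-1,4)
Step 11: at (-1,4) — EXIT via top edge, pos 4
Distinct cells visited: 10 (path length 10)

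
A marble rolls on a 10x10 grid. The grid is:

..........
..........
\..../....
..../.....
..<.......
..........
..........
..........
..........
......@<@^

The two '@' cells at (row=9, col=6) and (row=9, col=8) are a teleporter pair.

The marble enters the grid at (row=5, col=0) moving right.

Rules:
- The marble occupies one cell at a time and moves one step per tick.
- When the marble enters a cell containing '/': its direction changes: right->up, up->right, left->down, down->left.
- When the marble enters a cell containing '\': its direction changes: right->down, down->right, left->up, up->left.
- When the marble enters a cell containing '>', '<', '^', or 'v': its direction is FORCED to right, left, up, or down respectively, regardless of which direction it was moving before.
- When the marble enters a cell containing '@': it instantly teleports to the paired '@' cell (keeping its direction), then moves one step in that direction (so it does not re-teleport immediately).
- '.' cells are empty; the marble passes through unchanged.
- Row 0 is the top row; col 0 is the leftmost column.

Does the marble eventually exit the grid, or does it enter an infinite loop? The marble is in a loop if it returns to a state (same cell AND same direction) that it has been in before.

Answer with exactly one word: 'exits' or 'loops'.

Answer: exits

Derivation:
Step 1: enter (5,0), '.' pass, move right to (5,1)
Step 2: enter (5,1), '.' pass, move right to (5,2)
Step 3: enter (5,2), '.' pass, move right to (5,3)
Step 4: enter (5,3), '.' pass, move right to (5,4)
Step 5: enter (5,4), '.' pass, move right to (5,5)
Step 6: enter (5,5), '.' pass, move right to (5,6)
Step 7: enter (5,6), '.' pass, move right to (5,7)
Step 8: enter (5,7), '.' pass, move right to (5,8)
Step 9: enter (5,8), '.' pass, move right to (5,9)
Step 10: enter (5,9), '.' pass, move right to (5,10)
Step 11: at (5,10) — EXIT via right edge, pos 5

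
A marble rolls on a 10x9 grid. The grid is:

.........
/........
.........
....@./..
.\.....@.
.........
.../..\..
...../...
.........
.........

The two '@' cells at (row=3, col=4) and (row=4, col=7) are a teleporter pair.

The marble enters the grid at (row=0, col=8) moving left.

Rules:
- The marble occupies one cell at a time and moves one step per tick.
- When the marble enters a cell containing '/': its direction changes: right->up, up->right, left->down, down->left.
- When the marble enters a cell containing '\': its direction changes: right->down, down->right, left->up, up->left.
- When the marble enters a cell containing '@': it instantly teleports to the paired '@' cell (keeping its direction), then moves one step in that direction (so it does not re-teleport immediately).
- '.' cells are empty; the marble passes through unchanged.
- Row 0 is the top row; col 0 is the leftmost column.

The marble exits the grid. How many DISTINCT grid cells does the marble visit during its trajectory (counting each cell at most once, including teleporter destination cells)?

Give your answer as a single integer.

Answer: 9

Derivation:
Step 1: enter (0,8), '.' pass, move left to (0,7)
Step 2: enter (0,7), '.' pass, move left to (0,6)
Step 3: enter (0,6), '.' pass, move left to (0,5)
Step 4: enter (0,5), '.' pass, move left to (0,4)
Step 5: enter (0,4), '.' pass, move left to (0,3)
Step 6: enter (0,3), '.' pass, move left to (0,2)
Step 7: enter (0,2), '.' pass, move left to (0,1)
Step 8: enter (0,1), '.' pass, move left to (0,0)
Step 9: enter (0,0), '.' pass, move left to (0,-1)
Step 10: at (0,-1) — EXIT via left edge, pos 0
Distinct cells visited: 9 (path length 9)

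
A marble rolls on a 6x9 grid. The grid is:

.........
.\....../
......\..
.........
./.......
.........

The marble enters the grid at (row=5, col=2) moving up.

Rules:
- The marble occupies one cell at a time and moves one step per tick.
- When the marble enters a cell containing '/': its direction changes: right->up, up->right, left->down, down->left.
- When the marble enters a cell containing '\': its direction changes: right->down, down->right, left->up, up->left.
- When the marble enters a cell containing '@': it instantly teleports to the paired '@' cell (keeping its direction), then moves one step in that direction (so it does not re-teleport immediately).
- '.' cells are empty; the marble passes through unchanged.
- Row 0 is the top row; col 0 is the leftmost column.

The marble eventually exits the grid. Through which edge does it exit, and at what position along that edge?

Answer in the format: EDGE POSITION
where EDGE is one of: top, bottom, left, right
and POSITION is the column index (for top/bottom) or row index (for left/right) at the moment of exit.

Answer: top 2

Derivation:
Step 1: enter (5,2), '.' pass, move up to (4,2)
Step 2: enter (4,2), '.' pass, move up to (3,2)
Step 3: enter (3,2), '.' pass, move up to (2,2)
Step 4: enter (2,2), '.' pass, move up to (1,2)
Step 5: enter (1,2), '.' pass, move up to (0,2)
Step 6: enter (0,2), '.' pass, move up to (-1,2)
Step 7: at (-1,2) — EXIT via top edge, pos 2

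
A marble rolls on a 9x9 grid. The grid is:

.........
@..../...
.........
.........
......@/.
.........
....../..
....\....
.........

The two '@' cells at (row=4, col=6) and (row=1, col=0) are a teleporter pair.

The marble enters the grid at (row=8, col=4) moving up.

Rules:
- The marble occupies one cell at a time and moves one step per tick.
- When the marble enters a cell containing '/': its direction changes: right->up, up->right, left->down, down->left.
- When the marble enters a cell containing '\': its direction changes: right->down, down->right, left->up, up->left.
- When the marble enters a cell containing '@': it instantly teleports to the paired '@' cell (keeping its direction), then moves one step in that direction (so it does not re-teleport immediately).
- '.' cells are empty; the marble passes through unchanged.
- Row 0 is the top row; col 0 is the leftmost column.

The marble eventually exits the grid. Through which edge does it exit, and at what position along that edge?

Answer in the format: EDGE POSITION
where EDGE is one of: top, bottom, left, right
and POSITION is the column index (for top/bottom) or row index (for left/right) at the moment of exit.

Step 1: enter (8,4), '.' pass, move up to (7,4)
Step 2: enter (7,4), '\' deflects up->left, move left to (7,3)
Step 3: enter (7,3), '.' pass, move left to (7,2)
Step 4: enter (7,2), '.' pass, move left to (7,1)
Step 5: enter (7,1), '.' pass, move left to (7,0)
Step 6: enter (7,0), '.' pass, move left to (7,-1)
Step 7: at (7,-1) — EXIT via left edge, pos 7

Answer: left 7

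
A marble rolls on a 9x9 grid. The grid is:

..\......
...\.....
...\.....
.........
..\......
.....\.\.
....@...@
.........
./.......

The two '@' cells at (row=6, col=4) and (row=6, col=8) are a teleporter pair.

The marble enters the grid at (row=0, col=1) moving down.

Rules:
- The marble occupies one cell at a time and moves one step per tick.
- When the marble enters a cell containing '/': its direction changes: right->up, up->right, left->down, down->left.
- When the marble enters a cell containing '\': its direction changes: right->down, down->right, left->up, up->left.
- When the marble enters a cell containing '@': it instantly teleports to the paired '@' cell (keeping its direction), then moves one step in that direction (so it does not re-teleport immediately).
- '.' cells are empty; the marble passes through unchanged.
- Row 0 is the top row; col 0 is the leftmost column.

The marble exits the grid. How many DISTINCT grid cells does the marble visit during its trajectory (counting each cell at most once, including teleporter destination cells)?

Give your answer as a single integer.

Answer: 10

Derivation:
Step 1: enter (0,1), '.' pass, move down to (1,1)
Step 2: enter (1,1), '.' pass, move down to (2,1)
Step 3: enter (2,1), '.' pass, move down to (3,1)
Step 4: enter (3,1), '.' pass, move down to (4,1)
Step 5: enter (4,1), '.' pass, move down to (5,1)
Step 6: enter (5,1), '.' pass, move down to (6,1)
Step 7: enter (6,1), '.' pass, move down to (7,1)
Step 8: enter (7,1), '.' pass, move down to (8,1)
Step 9: enter (8,1), '/' deflects down->left, move left to (8,0)
Step 10: enter (8,0), '.' pass, move left to (8,-1)
Step 11: at (8,-1) — EXIT via left edge, pos 8
Distinct cells visited: 10 (path length 10)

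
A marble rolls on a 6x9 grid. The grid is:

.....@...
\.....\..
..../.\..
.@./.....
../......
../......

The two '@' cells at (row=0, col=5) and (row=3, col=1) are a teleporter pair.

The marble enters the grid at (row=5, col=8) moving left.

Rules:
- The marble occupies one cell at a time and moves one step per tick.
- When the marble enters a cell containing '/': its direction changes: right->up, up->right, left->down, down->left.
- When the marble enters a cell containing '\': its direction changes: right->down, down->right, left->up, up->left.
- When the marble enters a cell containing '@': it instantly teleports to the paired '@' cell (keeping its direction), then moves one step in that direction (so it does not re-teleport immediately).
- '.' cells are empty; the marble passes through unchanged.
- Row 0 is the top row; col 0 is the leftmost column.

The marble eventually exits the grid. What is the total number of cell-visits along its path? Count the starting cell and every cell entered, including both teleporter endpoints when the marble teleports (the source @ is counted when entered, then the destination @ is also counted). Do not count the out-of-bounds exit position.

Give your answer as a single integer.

Step 1: enter (5,8), '.' pass, move left to (5,7)
Step 2: enter (5,7), '.' pass, move left to (5,6)
Step 3: enter (5,6), '.' pass, move left to (5,5)
Step 4: enter (5,5), '.' pass, move left to (5,4)
Step 5: enter (5,4), '.' pass, move left to (5,3)
Step 6: enter (5,3), '.' pass, move left to (5,2)
Step 7: enter (5,2), '/' deflects left->down, move down to (6,2)
Step 8: at (6,2) — EXIT via bottom edge, pos 2
Path length (cell visits): 7

Answer: 7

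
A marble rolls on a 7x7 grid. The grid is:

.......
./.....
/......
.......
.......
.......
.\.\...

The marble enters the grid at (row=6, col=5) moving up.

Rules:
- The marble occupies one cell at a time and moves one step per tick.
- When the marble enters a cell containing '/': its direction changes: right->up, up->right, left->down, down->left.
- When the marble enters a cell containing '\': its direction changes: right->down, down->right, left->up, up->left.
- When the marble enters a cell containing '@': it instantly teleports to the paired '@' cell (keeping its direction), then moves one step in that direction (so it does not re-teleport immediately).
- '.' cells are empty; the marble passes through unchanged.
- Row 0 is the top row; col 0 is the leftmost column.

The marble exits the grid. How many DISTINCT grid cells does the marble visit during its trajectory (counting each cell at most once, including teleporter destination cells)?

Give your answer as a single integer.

Step 1: enter (6,5), '.' pass, move up to (5,5)
Step 2: enter (5,5), '.' pass, move up to (4,5)
Step 3: enter (4,5), '.' pass, move up to (3,5)
Step 4: enter (3,5), '.' pass, move up to (2,5)
Step 5: enter (2,5), '.' pass, move up to (1,5)
Step 6: enter (1,5), '.' pass, move up to (0,5)
Step 7: enter (0,5), '.' pass, move up to (-1,5)
Step 8: at (-1,5) — EXIT via top edge, pos 5
Distinct cells visited: 7 (path length 7)

Answer: 7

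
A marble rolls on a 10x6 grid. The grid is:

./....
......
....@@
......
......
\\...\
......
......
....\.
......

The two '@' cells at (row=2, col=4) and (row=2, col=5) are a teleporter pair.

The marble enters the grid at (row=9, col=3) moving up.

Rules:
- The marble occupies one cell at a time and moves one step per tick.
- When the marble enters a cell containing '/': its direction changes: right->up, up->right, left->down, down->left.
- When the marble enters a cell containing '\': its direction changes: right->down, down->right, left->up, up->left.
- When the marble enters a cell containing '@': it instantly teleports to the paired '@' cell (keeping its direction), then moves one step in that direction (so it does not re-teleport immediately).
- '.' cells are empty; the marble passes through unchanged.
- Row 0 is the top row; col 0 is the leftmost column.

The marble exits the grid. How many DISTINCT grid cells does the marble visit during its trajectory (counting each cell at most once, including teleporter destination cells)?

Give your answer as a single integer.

Step 1: enter (9,3), '.' pass, move up to (8,3)
Step 2: enter (8,3), '.' pass, move up to (7,3)
Step 3: enter (7,3), '.' pass, move up to (6,3)
Step 4: enter (6,3), '.' pass, move up to (5,3)
Step 5: enter (5,3), '.' pass, move up to (4,3)
Step 6: enter (4,3), '.' pass, move up to (3,3)
Step 7: enter (3,3), '.' pass, move up to (2,3)
Step 8: enter (2,3), '.' pass, move up to (1,3)
Step 9: enter (1,3), '.' pass, move up to (0,3)
Step 10: enter (0,3), '.' pass, move up to (-1,3)
Step 11: at (-1,3) — EXIT via top edge, pos 3
Distinct cells visited: 10 (path length 10)

Answer: 10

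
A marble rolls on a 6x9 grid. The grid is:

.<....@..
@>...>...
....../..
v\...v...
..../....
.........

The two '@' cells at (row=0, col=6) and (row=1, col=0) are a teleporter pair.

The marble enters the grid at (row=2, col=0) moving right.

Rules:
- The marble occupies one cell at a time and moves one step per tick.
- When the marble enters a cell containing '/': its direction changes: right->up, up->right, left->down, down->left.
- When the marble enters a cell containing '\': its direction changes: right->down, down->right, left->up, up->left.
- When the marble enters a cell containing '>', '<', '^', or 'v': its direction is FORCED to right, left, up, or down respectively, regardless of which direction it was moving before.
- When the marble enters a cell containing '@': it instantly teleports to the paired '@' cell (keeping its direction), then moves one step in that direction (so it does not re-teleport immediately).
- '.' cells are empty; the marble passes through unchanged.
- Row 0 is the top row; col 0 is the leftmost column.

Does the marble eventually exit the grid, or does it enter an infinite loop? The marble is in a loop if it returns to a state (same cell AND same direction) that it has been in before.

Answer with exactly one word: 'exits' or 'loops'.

Step 1: enter (2,0), '.' pass, move right to (2,1)
Step 2: enter (2,1), '.' pass, move right to (2,2)
Step 3: enter (2,2), '.' pass, move right to (2,3)
Step 4: enter (2,3), '.' pass, move right to (2,4)
Step 5: enter (2,4), '.' pass, move right to (2,5)
Step 6: enter (2,5), '.' pass, move right to (2,6)
Step 7: enter (2,6), '/' deflects right->up, move up to (1,6)
Step 8: enter (1,6), '.' pass, move up to (0,6)
Step 9: enter (0,6), '@' teleport (0,6)->(1,0), also enter (1,0), move up to (0,0)
Step 10: enter (0,0), '.' pass, move up to (-1,0)
Step 11: at (-1,0) — EXIT via top edge, pos 0

Answer: exits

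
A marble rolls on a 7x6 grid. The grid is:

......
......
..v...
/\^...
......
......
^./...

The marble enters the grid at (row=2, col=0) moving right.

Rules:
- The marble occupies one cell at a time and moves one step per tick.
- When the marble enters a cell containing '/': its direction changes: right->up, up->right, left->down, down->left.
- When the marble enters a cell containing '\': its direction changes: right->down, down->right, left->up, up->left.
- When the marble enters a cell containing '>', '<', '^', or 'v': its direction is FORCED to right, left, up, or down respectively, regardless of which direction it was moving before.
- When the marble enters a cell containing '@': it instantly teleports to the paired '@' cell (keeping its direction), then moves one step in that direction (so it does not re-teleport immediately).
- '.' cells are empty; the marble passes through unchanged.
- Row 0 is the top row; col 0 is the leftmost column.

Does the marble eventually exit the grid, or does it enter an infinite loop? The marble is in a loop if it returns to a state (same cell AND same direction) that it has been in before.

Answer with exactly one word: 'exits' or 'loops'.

Step 1: enter (2,0), '.' pass, move right to (2,1)
Step 2: enter (2,1), '.' pass, move right to (2,2)
Step 3: enter (2,2), 'v' forces right->down, move down to (3,2)
Step 4: enter (3,2), '^' forces down->up, move up to (2,2)
Step 5: enter (2,2), 'v' forces up->down, move down to (3,2)
Step 6: at (3,2) dir=down — LOOP DETECTED (seen before)

Answer: loops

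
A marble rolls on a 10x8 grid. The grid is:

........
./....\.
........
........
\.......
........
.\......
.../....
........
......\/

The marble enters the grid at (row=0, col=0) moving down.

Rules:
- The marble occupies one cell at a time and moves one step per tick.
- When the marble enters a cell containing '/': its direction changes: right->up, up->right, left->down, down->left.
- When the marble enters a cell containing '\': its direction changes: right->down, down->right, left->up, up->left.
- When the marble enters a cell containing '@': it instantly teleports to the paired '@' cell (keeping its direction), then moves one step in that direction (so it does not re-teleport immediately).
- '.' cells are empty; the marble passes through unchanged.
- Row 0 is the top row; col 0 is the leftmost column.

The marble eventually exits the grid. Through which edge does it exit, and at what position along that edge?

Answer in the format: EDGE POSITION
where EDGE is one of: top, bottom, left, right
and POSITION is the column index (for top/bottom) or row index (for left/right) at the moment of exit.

Answer: right 4

Derivation:
Step 1: enter (0,0), '.' pass, move down to (1,0)
Step 2: enter (1,0), '.' pass, move down to (2,0)
Step 3: enter (2,0), '.' pass, move down to (3,0)
Step 4: enter (3,0), '.' pass, move down to (4,0)
Step 5: enter (4,0), '\' deflects down->right, move right to (4,1)
Step 6: enter (4,1), '.' pass, move right to (4,2)
Step 7: enter (4,2), '.' pass, move right to (4,3)
Step 8: enter (4,3), '.' pass, move right to (4,4)
Step 9: enter (4,4), '.' pass, move right to (4,5)
Step 10: enter (4,5), '.' pass, move right to (4,6)
Step 11: enter (4,6), '.' pass, move right to (4,7)
Step 12: enter (4,7), '.' pass, move right to (4,8)
Step 13: at (4,8) — EXIT via right edge, pos 4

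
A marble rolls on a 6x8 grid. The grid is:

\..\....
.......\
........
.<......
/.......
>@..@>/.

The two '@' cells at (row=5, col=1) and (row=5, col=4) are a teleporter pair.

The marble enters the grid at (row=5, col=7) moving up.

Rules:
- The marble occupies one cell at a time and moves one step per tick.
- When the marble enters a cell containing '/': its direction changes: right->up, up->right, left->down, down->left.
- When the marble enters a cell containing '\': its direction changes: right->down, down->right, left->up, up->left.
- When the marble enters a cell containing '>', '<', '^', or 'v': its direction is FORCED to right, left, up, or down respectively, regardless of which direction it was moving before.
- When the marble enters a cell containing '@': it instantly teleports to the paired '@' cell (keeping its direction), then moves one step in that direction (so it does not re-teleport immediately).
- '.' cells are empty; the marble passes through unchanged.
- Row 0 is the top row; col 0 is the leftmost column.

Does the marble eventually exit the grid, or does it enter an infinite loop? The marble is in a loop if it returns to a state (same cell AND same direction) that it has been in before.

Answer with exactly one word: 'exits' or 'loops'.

Step 1: enter (5,7), '.' pass, move up to (4,7)
Step 2: enter (4,7), '.' pass, move up to (3,7)
Step 3: enter (3,7), '.' pass, move up to (2,7)
Step 4: enter (2,7), '.' pass, move up to (1,7)
Step 5: enter (1,7), '\' deflects up->left, move left to (1,6)
Step 6: enter (1,6), '.' pass, move left to (1,5)
Step 7: enter (1,5), '.' pass, move left to (1,4)
Step 8: enter (1,4), '.' pass, move left to (1,3)
Step 9: enter (1,3), '.' pass, move left to (1,2)
Step 10: enter (1,2), '.' pass, move left to (1,1)
Step 11: enter (1,1), '.' pass, move left to (1,0)
Step 12: enter (1,0), '.' pass, move left to (1,-1)
Step 13: at (1,-1) — EXIT via left edge, pos 1

Answer: exits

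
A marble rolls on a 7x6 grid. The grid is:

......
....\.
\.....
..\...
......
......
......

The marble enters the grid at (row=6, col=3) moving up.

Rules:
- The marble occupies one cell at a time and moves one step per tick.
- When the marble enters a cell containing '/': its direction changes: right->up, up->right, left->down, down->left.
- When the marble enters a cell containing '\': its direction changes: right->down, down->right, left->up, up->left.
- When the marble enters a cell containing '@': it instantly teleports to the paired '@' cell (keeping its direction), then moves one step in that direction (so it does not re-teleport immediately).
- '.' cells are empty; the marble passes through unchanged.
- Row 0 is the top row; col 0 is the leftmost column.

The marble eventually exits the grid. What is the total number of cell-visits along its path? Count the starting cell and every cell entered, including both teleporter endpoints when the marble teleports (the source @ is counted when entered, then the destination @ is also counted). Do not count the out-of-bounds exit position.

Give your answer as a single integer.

Step 1: enter (6,3), '.' pass, move up to (5,3)
Step 2: enter (5,3), '.' pass, move up to (4,3)
Step 3: enter (4,3), '.' pass, move up to (3,3)
Step 4: enter (3,3), '.' pass, move up to (2,3)
Step 5: enter (2,3), '.' pass, move up to (1,3)
Step 6: enter (1,3), '.' pass, move up to (0,3)
Step 7: enter (0,3), '.' pass, move up to (-1,3)
Step 8: at (-1,3) — EXIT via top edge, pos 3
Path length (cell visits): 7

Answer: 7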